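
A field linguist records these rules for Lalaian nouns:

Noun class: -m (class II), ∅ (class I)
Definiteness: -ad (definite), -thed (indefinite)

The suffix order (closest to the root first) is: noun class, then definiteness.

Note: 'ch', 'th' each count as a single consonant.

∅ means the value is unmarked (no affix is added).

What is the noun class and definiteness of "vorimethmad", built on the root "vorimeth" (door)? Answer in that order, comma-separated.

class II, definite

Segment: vorimeth-m-ad.
noun class: -m → class II.
definiteness: -ad → definite.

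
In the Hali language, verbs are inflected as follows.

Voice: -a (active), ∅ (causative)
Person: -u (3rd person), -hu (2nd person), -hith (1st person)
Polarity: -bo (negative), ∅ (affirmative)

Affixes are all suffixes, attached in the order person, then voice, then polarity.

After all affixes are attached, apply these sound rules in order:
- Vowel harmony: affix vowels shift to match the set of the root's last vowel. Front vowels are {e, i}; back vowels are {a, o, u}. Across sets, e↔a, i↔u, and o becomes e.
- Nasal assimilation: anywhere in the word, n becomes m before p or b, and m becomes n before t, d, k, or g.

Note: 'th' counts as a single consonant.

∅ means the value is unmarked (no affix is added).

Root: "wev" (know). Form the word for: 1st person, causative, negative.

wevhithbe

Attach person 1st person -hith → wevhith.
voice = causative: zero marking, form stays wevhith.
Attach polarity negative -bo → wevhithbo.
Apply vowel harmony: wevhithbo → wevhithbe.
Nasal assimilation: no change.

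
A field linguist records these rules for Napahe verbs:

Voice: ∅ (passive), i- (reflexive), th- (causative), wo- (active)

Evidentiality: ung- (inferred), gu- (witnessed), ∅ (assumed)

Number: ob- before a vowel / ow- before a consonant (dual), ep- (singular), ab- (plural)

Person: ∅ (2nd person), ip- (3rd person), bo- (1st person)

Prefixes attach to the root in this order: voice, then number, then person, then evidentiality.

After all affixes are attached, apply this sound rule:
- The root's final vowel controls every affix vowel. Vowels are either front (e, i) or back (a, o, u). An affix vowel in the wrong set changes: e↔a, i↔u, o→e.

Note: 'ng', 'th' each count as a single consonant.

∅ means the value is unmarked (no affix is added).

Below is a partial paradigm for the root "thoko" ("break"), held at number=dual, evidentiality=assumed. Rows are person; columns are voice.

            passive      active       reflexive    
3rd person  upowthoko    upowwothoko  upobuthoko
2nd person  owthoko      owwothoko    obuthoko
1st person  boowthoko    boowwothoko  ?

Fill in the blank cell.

boobuthoko

Attach voice reflexive i- → ithoko.
Attach number dual ob- (before vowel 'i') → obithoko.
Attach person 1st person bo- → boobithoko.
evidentiality = assumed: zero marking, form stays boobithoko.
Apply vowel harmony: boobithoko → boobuthoko.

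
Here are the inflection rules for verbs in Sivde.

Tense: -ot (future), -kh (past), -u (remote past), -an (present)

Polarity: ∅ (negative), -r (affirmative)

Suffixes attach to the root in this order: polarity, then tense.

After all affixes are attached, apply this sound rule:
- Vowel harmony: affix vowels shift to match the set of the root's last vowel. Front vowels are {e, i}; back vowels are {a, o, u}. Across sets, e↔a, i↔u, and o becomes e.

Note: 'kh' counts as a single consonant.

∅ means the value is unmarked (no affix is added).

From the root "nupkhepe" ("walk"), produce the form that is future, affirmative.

Attach polarity affirmative -r → nupkheper.
Attach tense future -ot → nupkheperot.
Apply vowel harmony: nupkheperot → nupkheperet.

nupkheperet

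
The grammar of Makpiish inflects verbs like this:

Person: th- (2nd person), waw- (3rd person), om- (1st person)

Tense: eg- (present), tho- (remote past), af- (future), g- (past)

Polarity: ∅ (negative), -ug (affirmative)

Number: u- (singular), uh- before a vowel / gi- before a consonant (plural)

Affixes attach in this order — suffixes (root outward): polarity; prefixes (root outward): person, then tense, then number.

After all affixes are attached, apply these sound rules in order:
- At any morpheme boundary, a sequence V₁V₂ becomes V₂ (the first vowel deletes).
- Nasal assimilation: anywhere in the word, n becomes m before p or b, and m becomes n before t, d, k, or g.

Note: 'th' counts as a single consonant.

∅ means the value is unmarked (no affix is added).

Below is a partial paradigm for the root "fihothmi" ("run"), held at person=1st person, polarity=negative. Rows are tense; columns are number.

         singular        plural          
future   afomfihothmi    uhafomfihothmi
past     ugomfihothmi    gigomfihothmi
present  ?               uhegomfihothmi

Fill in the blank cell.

egomfihothmi

Attach person 1st person om- → omfihothmi.
polarity = negative: zero marking, form stays omfihothmi.
Attach tense present eg- → egomfihothmi.
Attach number singular u- → uegomfihothmi.
Apply vowel deletion: uegomfihothmi → egomfihothmi.
Nasal assimilation: no change.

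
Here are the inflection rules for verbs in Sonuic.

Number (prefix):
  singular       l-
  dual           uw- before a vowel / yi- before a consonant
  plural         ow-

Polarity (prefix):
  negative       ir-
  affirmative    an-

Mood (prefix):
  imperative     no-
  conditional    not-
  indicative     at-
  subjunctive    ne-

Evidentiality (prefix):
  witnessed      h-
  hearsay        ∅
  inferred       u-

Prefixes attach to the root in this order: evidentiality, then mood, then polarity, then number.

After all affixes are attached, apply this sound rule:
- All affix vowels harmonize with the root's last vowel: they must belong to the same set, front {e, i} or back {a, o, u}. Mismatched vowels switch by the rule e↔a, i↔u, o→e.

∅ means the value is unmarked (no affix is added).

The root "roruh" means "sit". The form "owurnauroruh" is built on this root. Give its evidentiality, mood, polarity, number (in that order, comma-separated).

Segment: ow-ir-ne-u-roruh.
evidentiality: u- → inferred.
mood: ne- → subjunctive.
polarity: ir- → negative.
number: ow- → plural.

inferred, subjunctive, negative, plural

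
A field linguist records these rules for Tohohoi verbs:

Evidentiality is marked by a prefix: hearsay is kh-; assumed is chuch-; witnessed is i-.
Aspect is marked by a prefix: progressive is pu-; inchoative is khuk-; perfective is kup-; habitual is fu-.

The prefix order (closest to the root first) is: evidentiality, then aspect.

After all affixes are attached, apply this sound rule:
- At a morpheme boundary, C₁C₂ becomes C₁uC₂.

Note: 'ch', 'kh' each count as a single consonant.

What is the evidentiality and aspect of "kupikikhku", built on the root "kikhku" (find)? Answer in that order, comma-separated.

Segment: kup-i-kikhku.
evidentiality: i- → witnessed.
aspect: kup- → perfective.

witnessed, perfective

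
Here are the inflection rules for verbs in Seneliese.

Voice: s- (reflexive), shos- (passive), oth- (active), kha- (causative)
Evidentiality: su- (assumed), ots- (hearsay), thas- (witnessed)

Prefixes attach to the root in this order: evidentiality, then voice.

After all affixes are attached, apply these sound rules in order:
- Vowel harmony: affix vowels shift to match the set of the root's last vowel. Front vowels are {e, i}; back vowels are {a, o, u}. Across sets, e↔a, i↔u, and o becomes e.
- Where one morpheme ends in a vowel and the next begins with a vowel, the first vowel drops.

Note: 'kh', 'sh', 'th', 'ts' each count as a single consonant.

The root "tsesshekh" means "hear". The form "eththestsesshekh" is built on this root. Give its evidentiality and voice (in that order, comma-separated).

witnessed, active

Segment: oth-thas-tsesshekh.
evidentiality: thas- → witnessed.
voice: oth- → active.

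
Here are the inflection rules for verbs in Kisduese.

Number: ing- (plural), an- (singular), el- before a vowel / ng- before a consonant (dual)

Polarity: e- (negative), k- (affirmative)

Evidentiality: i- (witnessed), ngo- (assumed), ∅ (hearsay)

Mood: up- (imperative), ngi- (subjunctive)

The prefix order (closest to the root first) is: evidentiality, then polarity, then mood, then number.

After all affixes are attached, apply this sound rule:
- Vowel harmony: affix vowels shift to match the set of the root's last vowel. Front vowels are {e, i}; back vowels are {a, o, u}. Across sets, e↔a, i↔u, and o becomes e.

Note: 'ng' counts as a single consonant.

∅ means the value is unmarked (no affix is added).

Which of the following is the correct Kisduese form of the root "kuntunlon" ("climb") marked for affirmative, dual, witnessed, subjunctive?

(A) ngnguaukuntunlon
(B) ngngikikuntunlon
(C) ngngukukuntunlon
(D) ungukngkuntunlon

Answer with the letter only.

C

Attach evidentiality witnessed i- → ikuntunlon.
Attach polarity affirmative k- → kikuntunlon.
Attach mood subjunctive ngi- → ngikikuntunlon.
Attach number dual ng- (before consonant 'ng') → ngngikikuntunlon.
Apply vowel harmony: ngngikikuntunlon → ngngukukuntunlon.
So the correct form is ngngukukuntunlon, option (C).
(D) ungukngkuntunlon is wrong: it has the affixes in the wrong order.
(A) ngnguaukuntunlon is wrong: it uses negative instead of affirmative for polarity.
(B) ngngikikuntunlon is wrong: it fails to apply the sound rule(s).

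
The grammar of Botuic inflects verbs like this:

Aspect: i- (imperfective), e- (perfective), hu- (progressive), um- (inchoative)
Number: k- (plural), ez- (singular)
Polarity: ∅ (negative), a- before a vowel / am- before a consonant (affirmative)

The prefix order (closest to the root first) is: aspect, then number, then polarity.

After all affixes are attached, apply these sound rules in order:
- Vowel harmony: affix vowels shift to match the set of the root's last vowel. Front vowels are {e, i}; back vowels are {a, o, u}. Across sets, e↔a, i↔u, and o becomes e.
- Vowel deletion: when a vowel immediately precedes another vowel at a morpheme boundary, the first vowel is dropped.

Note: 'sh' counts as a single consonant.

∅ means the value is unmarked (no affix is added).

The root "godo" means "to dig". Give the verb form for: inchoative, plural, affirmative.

amkumgodo

Attach aspect inchoative um- → umgodo.
Attach number plural k- → kumgodo.
Attach polarity affirmative am- (before consonant 'k') → amkumgodo.
Vowel harmony: no change.
Vowel deletion: no change.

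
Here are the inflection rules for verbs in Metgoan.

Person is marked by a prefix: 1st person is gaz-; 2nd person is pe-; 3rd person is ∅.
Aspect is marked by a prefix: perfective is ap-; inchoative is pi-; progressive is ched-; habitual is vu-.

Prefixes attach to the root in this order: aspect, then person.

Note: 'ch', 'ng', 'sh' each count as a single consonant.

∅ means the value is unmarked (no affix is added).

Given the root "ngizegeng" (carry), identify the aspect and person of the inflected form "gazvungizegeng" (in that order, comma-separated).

habitual, 1st person

Segment: gaz-vu-ngizegeng.
aspect: vu- → habitual.
person: gaz- → 1st person.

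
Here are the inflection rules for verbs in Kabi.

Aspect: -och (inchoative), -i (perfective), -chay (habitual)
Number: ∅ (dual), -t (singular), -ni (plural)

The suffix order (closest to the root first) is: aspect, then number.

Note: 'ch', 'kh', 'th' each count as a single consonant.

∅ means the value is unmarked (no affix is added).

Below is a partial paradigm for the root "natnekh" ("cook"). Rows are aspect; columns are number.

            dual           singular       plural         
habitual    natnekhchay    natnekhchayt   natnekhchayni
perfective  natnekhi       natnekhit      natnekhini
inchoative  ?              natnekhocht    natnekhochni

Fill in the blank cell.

natnekhoch

Attach aspect inchoative -och → natnekhoch.
number = dual: zero marking, form stays natnekhoch.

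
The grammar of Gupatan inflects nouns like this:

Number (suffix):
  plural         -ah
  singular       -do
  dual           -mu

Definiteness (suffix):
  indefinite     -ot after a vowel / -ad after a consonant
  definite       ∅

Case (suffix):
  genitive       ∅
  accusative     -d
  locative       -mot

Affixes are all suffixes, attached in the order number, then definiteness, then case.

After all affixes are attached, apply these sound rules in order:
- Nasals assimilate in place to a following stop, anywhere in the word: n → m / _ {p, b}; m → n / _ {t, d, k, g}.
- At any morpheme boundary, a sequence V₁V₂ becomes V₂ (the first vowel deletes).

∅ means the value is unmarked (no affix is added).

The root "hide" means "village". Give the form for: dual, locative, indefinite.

Attach number dual -mu → hidemu.
Attach definiteness indefinite -ot (after vowel 'u') → hidemuot.
Attach case locative -mot → hidemuotmot.
Nasal assimilation: no change.
Apply vowel deletion: hidemuotmot → hidemotmot.

hidemotmot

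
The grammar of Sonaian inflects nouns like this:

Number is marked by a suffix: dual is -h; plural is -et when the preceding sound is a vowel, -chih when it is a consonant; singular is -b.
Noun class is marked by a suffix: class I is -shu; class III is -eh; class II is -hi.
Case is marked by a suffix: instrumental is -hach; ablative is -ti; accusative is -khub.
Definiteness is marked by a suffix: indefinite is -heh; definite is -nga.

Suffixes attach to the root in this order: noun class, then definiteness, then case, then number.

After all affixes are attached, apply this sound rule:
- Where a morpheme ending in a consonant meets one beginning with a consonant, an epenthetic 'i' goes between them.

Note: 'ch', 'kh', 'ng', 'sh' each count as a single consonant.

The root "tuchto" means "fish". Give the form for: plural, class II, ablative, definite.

Attach noun class class II -hi → tuchtohi.
Attach definiteness definite -nga → tuchtohinga.
Attach case ablative -ti → tuchtohingati.
Attach number plural -et (after vowel 'i') → tuchtohingatiet.
Epenthesis: no change.

tuchtohingatiet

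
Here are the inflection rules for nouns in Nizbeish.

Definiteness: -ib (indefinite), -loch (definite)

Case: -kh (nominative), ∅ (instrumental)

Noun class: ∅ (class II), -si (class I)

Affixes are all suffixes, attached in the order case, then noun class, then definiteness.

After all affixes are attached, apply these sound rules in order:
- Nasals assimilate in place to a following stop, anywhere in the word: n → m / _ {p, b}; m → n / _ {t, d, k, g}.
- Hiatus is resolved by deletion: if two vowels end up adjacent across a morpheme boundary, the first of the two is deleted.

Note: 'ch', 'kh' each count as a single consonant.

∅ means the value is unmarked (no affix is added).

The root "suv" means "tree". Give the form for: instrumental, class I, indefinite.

suvsib

case = instrumental: zero marking, form stays suv.
Attach noun class class I -si → suvsi.
Attach definiteness indefinite -ib → suvsiib.
Nasal assimilation: no change.
Apply vowel deletion: suvsiib → suvsib.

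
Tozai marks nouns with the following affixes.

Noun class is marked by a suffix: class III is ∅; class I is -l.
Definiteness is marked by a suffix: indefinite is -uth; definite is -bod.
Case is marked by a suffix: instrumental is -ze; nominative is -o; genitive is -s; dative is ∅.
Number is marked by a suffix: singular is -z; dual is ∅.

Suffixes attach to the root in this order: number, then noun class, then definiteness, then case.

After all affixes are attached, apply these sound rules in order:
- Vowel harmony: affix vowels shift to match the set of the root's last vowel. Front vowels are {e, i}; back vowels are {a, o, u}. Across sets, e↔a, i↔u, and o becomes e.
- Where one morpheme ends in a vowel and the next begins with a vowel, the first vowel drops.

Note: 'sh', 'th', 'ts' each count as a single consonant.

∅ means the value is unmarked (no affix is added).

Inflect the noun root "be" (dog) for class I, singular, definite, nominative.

Attach number singular -z → bez.
Attach noun class class I -l → bezl.
Attach definiteness definite -bod → bezlbod.
Attach case nominative -o → bezlbodo.
Apply vowel harmony: bezlbodo → bezlbede.
Vowel deletion: no change.

bezlbede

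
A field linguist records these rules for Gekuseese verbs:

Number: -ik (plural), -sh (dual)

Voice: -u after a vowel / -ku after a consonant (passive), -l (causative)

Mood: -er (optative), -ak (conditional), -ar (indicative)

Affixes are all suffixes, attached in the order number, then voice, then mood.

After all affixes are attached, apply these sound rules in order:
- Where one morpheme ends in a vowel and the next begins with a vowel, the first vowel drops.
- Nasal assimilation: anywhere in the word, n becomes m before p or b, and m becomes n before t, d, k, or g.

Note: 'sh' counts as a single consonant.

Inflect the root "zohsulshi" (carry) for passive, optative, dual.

Attach number dual -sh → zohsulshish.
Attach voice passive -ku (after consonant 'sh') → zohsulshishku.
Attach mood optative -er → zohsulshishkuer.
Apply vowel deletion: zohsulshishkuer → zohsulshishker.
Nasal assimilation: no change.

zohsulshishker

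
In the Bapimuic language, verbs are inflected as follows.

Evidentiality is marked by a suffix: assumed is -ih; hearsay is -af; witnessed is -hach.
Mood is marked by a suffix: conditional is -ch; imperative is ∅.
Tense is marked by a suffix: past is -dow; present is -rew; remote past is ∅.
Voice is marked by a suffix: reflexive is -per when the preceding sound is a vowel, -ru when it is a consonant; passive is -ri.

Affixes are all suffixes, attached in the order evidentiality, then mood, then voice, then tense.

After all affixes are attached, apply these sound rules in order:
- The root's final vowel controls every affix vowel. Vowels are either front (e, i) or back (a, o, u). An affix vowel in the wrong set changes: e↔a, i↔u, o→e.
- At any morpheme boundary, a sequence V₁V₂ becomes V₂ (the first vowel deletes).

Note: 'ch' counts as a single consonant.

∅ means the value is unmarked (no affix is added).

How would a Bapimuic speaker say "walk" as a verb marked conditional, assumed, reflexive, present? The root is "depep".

Attach evidentiality assumed -ih → depepih.
Attach mood conditional -ch → depepihch.
Attach voice reflexive -ru (after consonant 'ch') → depepihchru.
Attach tense present -rew → depepihchrurew.
Apply vowel harmony: depepihchrurew → depepihchrirew.
Vowel deletion: no change.

depepihchrirew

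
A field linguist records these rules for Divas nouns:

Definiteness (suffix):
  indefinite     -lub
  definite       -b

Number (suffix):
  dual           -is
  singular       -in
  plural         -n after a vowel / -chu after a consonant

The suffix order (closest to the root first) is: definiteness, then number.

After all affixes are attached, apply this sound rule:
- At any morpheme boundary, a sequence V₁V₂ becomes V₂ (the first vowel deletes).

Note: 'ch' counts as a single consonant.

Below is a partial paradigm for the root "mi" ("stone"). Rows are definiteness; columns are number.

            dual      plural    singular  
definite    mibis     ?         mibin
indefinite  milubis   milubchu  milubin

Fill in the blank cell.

mibchu

Attach definiteness definite -b → mib.
Attach number plural -chu (after consonant 'b') → mibchu.
Vowel deletion: no change.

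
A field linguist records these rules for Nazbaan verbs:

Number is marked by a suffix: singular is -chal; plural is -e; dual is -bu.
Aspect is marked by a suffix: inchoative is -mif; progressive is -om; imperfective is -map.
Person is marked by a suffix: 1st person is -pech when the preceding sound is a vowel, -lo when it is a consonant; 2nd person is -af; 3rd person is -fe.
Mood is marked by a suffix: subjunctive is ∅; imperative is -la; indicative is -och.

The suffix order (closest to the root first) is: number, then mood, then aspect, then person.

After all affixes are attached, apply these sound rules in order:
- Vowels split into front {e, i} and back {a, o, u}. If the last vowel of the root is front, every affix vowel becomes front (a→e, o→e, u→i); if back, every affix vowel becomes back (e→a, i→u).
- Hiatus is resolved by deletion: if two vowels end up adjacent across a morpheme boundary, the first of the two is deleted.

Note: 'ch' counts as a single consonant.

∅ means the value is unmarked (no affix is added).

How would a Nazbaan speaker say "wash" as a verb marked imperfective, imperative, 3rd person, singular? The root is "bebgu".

Attach number singular -chal → bebguchal.
Attach mood imperative -la → bebguchalla.
Attach aspect imperfective -map → bebguchallamap.
Attach person 3rd person -fe → bebguchallamapfe.
Apply vowel harmony: bebguchallamapfe → bebguchallamapfa.
Vowel deletion: no change.

bebguchallamapfa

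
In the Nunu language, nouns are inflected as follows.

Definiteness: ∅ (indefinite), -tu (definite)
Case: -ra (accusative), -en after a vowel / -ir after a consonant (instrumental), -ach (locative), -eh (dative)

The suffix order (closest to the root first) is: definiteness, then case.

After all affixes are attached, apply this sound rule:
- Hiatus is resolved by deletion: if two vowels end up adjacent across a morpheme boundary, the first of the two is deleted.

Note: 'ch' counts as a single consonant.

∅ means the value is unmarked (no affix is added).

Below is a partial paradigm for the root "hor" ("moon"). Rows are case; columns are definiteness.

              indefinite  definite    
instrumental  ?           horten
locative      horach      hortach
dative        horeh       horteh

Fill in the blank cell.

definiteness = indefinite: zero marking, form stays hor.
Attach case instrumental -ir (after consonant 'r') → horir.
Vowel deletion: no change.

horir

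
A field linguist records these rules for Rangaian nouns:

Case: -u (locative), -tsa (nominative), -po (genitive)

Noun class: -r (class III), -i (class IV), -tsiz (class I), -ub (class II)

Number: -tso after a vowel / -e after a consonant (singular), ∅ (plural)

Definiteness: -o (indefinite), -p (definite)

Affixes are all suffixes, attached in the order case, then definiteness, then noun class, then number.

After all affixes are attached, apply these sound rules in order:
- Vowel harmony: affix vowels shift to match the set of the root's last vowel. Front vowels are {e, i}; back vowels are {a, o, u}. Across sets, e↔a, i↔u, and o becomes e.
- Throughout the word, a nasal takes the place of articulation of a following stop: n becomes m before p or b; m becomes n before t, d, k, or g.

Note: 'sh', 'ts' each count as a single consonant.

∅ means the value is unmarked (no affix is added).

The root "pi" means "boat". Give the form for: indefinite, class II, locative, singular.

Attach case locative -u → piu.
Attach definiteness indefinite -o → piuo.
Attach noun class class II -ub → piuoub.
Attach number singular -e (after consonant 'b') → piuoube.
Apply vowel harmony: piuoube → piieibe.
Nasal assimilation: no change.

piieibe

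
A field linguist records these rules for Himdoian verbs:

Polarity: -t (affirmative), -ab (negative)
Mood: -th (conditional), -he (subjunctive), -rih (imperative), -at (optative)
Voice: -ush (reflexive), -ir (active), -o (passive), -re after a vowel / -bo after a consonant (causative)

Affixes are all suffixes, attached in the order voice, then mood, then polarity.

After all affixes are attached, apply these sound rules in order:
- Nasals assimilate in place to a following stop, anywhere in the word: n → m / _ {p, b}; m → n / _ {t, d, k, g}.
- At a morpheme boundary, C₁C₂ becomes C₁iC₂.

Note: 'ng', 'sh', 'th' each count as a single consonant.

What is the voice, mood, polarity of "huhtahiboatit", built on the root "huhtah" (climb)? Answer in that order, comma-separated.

Segment: huhtah-bo-at-t.
voice: -re/bo → causative.
mood: -at → optative.
polarity: -t → affirmative.

causative, optative, affirmative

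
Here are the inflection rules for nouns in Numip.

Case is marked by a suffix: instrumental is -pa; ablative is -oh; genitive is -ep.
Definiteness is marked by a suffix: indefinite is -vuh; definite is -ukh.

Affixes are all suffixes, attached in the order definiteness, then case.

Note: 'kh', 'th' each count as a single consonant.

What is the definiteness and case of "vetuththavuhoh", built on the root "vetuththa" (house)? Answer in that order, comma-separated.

Segment: vetuththa-vuh-oh.
definiteness: -vuh → indefinite.
case: -oh → ablative.

indefinite, ablative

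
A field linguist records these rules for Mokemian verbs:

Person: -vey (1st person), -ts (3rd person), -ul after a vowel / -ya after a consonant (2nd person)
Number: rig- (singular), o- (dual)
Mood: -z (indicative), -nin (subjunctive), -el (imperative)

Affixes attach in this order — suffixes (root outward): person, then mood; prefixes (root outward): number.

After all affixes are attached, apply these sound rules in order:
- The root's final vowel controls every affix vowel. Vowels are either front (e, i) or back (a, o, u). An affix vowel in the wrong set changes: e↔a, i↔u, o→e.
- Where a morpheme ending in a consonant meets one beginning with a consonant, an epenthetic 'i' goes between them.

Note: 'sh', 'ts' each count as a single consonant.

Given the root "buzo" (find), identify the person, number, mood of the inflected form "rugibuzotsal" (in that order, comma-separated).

Segment: rig-buzo-ts-el.
person: -ts → 3rd person.
number: rig- → singular.
mood: -el → imperative.

3rd person, singular, imperative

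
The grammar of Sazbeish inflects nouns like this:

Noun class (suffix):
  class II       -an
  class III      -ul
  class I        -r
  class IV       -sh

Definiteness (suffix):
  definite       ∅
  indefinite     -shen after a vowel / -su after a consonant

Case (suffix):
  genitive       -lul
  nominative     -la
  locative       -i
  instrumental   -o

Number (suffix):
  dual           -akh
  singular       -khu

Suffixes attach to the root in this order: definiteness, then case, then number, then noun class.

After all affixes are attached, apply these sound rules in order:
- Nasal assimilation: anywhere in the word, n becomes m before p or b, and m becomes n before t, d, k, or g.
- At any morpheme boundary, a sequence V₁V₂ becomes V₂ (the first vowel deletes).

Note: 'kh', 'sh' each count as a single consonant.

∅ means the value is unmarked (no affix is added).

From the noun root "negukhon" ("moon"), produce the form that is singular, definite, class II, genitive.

negukhonlulkhan

definiteness = definite: zero marking, form stays negukhon.
Attach case genitive -lul → negukhonlul.
Attach number singular -khu → negukhonlulkhu.
Attach noun class class II -an → negukhonlulkhuan.
Nasal assimilation: no change.
Apply vowel deletion: negukhonlulkhuan → negukhonlulkhan.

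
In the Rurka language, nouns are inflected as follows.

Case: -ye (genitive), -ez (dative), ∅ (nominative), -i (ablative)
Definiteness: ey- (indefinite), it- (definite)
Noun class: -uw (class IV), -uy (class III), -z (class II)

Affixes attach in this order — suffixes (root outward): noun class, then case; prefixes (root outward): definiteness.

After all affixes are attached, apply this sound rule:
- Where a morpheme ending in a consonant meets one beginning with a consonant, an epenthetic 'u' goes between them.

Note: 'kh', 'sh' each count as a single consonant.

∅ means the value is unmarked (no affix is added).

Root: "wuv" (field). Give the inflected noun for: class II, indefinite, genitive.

Attach noun class class II -z → wuvz.
Attach case genitive -ye → wuvzye.
Attach definiteness indefinite ey- → eywuvzye.
Apply epenthesis: eywuvzye → eyuwuvuzuye.

eyuwuvuzuye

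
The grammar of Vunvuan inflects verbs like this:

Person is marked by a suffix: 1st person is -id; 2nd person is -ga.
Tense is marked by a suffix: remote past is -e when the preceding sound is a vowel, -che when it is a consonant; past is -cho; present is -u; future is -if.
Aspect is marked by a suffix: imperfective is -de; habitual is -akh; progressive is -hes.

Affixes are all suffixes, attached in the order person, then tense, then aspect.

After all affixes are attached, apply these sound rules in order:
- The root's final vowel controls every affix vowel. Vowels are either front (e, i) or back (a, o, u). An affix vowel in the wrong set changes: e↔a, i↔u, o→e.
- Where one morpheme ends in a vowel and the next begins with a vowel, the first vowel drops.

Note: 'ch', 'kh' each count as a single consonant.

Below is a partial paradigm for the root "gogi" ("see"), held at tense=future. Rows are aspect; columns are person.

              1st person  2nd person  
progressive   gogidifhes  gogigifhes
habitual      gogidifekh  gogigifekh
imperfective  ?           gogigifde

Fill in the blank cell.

Attach person 1st person -id → gogiid.
Attach tense future -if → gogiidif.
Attach aspect imperfective -de → gogiidifde.
Vowel harmony: no change.
Apply vowel deletion: gogiidifde → gogidifde.

gogidifde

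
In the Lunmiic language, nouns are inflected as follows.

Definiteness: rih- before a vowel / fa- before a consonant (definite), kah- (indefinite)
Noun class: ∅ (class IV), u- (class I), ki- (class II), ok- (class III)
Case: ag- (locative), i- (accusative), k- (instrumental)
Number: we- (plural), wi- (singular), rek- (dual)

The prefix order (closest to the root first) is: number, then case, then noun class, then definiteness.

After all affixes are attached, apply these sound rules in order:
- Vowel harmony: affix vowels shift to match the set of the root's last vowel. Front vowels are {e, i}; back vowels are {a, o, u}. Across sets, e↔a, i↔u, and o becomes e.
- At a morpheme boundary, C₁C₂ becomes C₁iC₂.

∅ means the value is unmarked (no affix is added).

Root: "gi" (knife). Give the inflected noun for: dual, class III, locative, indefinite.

Attach number dual rek- → rekgi.
Attach case locative ag- → agrekgi.
Attach noun class class III ok- → okagrekgi.
Attach definiteness indefinite kah- → kahokagrekgi.
Apply vowel harmony: kahokagrekgi → kehekegrekgi.
Apply epenthesis: kehekegrekgi → kehekegirekigi.

kehekegirekigi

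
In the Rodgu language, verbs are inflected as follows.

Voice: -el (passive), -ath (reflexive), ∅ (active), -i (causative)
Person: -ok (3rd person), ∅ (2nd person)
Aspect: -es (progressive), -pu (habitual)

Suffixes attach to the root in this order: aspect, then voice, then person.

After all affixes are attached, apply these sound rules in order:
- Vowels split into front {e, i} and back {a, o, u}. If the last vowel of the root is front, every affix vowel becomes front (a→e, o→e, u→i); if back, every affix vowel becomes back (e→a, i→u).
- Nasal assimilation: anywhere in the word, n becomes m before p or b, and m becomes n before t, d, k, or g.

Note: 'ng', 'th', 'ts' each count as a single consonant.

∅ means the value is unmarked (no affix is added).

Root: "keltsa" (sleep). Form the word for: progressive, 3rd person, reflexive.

keltsaasathok

Attach aspect progressive -es → keltsaes.
Attach voice reflexive -ath → keltsaesath.
Attach person 3rd person -ok → keltsaesathok.
Apply vowel harmony: keltsaesathok → keltsaasathok.
Nasal assimilation: no change.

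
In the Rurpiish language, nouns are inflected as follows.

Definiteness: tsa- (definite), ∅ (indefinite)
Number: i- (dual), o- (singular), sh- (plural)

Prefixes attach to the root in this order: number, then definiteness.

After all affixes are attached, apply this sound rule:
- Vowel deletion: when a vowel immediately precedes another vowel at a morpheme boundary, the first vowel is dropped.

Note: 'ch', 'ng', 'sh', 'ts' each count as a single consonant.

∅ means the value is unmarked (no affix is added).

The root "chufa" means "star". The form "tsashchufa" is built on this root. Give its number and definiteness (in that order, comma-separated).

plural, definite

Segment: tsa-sh-chufa.
number: sh- → plural.
definiteness: tsa- → definite.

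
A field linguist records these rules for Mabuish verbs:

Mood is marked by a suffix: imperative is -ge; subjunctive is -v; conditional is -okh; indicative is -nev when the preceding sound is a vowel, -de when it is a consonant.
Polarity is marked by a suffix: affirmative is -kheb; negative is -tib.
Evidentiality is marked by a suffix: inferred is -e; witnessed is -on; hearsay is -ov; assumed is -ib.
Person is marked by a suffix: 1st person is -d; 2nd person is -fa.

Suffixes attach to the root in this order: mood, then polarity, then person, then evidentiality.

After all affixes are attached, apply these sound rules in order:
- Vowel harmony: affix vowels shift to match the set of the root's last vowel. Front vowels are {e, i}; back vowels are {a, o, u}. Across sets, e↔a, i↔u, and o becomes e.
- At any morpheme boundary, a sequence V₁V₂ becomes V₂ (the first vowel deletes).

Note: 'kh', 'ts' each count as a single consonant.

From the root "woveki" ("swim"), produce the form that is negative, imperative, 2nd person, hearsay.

Attach mood imperative -ge → wovekige.
Attach polarity negative -tib → wovekigetib.
Attach person 2nd person -fa → wovekigetibfa.
Attach evidentiality hearsay -ov → wovekigetibfaov.
Apply vowel harmony: wovekigetibfaov → wovekigetibfeev.
Apply vowel deletion: wovekigetibfeev → wovekigetibfev.

wovekigetibfev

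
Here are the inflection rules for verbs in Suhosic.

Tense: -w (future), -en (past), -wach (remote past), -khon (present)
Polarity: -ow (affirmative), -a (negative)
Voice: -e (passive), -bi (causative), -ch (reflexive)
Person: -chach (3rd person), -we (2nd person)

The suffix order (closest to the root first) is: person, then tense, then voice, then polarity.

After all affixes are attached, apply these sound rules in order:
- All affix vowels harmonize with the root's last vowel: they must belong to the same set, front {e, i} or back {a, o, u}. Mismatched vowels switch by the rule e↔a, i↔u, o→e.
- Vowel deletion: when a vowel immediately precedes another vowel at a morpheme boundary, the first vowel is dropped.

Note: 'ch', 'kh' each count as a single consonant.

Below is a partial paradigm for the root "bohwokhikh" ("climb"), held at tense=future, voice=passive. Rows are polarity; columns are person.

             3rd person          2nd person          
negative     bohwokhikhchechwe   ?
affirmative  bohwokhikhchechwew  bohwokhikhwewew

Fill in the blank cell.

Attach person 2nd person -we → bohwokhikhwe.
Attach tense future -w → bohwokhikhwew.
Attach voice passive -e → bohwokhikhwewe.
Attach polarity negative -a → bohwokhikhwewea.
Apply vowel harmony: bohwokhikhwewea → bohwokhikhwewee.
Apply vowel deletion: bohwokhikhwewee → bohwokhikhwewe.

bohwokhikhwewe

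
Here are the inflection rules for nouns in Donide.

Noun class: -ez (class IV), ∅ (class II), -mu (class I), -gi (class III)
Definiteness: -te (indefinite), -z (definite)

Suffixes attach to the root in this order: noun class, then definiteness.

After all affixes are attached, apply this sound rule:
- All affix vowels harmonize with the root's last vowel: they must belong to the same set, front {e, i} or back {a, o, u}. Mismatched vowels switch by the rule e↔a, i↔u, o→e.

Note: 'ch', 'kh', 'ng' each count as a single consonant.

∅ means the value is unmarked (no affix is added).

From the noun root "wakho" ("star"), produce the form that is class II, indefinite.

wakhota

noun class = class II: zero marking, form stays wakho.
Attach definiteness indefinite -te → wakhote.
Apply vowel harmony: wakhote → wakhota.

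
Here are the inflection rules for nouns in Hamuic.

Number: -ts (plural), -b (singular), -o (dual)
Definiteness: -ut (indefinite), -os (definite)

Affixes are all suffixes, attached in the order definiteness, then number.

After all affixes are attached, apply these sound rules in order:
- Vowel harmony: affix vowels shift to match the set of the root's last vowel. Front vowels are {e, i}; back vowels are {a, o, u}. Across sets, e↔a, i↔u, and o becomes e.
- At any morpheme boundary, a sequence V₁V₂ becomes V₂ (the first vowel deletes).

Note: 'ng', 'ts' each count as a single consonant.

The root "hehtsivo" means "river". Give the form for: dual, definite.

hehtsivoso

Attach definiteness definite -os → hehtsivoos.
Attach number dual -o → hehtsivooso.
Vowel harmony: no change.
Apply vowel deletion: hehtsivooso → hehtsivoso.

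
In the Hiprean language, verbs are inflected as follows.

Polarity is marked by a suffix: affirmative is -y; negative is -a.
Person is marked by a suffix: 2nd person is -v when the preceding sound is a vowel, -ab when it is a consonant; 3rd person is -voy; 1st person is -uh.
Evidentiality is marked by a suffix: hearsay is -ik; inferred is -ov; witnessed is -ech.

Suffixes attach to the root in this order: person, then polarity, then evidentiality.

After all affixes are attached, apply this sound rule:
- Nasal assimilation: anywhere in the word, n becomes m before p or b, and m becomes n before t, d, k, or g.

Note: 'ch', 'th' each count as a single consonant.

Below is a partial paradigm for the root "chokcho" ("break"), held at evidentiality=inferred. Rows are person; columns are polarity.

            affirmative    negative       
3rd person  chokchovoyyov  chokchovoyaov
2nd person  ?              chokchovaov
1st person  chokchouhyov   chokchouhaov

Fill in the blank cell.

chokchovyov

Attach person 2nd person -v (after vowel 'o') → chokchov.
Attach polarity affirmative -y → chokchovy.
Attach evidentiality inferred -ov → chokchovyov.
Nasal assimilation: no change.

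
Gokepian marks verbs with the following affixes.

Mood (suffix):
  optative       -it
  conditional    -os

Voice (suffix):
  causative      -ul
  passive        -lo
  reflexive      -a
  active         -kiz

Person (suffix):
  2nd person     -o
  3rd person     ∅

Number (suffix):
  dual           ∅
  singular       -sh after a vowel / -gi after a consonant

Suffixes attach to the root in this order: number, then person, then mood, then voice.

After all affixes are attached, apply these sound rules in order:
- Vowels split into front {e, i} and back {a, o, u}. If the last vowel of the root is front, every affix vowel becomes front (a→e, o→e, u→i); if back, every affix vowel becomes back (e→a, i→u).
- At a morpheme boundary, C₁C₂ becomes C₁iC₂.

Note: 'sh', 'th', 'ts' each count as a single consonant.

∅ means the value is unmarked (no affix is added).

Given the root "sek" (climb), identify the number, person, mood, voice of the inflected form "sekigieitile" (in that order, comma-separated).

Segment: sek-gi-o-it-lo.
number: -sh/gi → singular.
person: -o → 2nd person.
mood: -it → optative.
voice: -lo → passive.

singular, 2nd person, optative, passive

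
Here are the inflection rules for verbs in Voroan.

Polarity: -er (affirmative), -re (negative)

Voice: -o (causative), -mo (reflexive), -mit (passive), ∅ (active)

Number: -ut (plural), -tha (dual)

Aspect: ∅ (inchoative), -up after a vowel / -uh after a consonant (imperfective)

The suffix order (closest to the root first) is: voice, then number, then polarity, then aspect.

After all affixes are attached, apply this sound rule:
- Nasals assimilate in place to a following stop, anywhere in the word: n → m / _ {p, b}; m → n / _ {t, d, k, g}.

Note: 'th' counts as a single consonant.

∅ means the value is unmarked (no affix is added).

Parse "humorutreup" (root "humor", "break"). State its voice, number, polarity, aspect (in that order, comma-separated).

Segment: humor-ut-re-up.
voice: ∅ → active.
number: -ut → plural.
polarity: -re → negative.
aspect: -up/uh → imperfective.

active, plural, negative, imperfective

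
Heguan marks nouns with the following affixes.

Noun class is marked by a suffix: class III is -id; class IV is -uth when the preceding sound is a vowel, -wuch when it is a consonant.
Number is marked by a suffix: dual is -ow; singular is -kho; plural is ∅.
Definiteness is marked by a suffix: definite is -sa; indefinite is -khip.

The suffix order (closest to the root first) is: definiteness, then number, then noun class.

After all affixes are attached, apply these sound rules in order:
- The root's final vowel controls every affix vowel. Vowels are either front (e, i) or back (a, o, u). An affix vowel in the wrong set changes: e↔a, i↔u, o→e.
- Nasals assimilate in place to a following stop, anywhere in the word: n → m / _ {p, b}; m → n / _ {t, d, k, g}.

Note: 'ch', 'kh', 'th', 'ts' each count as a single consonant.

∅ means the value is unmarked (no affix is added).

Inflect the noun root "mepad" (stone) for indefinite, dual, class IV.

Attach definiteness indefinite -khip → mepadkhip.
Attach number dual -ow → mepadkhipow.
Attach noun class class IV -wuch (after consonant 'w') → mepadkhipowwuch.
Apply vowel harmony: mepadkhipowwuch → mepadkhupowwuch.
Nasal assimilation: no change.

mepadkhupowwuch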